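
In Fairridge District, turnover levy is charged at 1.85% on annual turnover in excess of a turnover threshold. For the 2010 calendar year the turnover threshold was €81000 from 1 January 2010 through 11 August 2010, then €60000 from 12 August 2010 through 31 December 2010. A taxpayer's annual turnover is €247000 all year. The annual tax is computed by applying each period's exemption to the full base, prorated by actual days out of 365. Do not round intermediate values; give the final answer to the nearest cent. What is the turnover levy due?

1 January – 11 August 2010: 223 days, exemption €81000 → (€247000 − €81000) × 1.85% × 223/365 = €1876.2548
12 August – 31 December 2010: 142 days, exemption €60000 → (€247000 − €60000) × 1.85% × 142/365 = €1345.8877
Total = €3222.1425

€3222.14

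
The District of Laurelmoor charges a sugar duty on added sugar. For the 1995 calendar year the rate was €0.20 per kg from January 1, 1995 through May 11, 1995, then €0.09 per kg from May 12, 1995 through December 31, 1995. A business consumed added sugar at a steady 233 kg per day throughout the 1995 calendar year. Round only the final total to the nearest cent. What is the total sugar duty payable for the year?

January 1 – May 11, 1995: 131 days × 233 kg/day = 30,523 kg at €0.20/kg → €6,104.60
May 12 – December 31, 1995: 234 days × 233 kg/day = 54,522 kg at €0.09/kg → €4,906.98

€11,011.58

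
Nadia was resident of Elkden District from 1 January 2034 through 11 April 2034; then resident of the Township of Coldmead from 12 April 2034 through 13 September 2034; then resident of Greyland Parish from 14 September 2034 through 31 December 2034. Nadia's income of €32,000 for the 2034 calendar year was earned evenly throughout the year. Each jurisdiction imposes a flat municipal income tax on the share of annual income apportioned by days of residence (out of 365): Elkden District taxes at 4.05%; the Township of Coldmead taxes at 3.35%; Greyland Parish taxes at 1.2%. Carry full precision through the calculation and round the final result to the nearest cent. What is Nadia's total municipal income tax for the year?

Elkden District, 1 January – 11 April 2034: 101 days → €32,000 × 4.05% × 101/365 = €358.6192
The Township of Coldmead, 12 April – 13 September 2034: 155 days → €32,000 × 3.35% × 155/365 = €455.2329
Greyland Parish, 14 September – 31 December 2034: 109 days → €32,000 × 1.2% × 109/365 = €114.6740
Total = €928.5260

€928.53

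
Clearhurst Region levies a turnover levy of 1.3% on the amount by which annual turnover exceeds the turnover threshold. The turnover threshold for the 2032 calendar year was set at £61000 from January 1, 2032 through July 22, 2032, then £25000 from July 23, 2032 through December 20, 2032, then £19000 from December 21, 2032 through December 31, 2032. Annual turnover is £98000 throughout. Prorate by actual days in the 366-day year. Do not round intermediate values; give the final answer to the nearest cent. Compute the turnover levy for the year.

January 1 – July 22, 2032: 204 days, exemption £61000 → (£98000 − £61000) × 1.3% × 204/366 = £268.0984
July 23 – December 20, 2032: 151 days, exemption £25000 → (£98000 − £25000) × 1.3% × 151/366 = £391.5273
December 21 – December 31, 2032: 11 days, exemption £19000 → (£98000 − £19000) × 1.3% × 11/366 = £30.8661
Total = £690.4918

£690.49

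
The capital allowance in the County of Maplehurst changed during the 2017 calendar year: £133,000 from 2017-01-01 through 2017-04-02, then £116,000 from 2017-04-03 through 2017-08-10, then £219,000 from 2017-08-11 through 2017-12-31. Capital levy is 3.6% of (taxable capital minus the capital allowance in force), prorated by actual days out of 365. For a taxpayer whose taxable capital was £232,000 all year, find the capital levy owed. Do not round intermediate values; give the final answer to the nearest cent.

2017-01-01 to 2017-04-02: 92 days, exemption £133,000 → (£232,000 − £133,000) × 3.6% × 92/365 = £898.3233
2017-04-03 to 2017-08-10: 130 days, exemption £116,000 → (£232,000 − £116,000) × 3.6% × 130/365 = £1,487.3425
2017-08-11 to 2017-12-31: 143 days, exemption £219,000 → (£232,000 − £219,000) × 3.6% × 143/365 = £183.3534
Total = £2,569.0192

£2,569.02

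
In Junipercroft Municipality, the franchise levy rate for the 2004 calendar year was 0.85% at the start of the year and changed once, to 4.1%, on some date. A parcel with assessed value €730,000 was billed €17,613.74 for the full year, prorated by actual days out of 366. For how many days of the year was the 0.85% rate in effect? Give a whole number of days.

190 days

Let d = days at the first rate; then 366 − d days at the second rate.
€730,000 × [0.85%·d + 4.1%·(366−d)] / 366 = €17,613.74
Solving gives d = 190, so the new rate took effect on 9 July 2004.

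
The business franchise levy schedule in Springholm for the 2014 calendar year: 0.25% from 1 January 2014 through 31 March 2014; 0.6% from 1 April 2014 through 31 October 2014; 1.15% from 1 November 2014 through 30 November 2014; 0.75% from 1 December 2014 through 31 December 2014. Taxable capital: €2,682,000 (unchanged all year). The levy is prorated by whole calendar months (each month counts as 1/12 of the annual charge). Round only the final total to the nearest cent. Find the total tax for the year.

1 January – 31 March 2014: 3 months at 0.25% → €2,682,000 × 0.25% × 3/12 = €1,676.2500
1 April – 31 October 2014: 7 months at 0.6% → €2,682,000 × 0.6% × 7/12 = €9,387.0000
1 November – 30 November 2014: 1 month at 1.15% → €2,682,000 × 1.15% × 1/12 = €2,570.2500
1 December – 31 December 2014: 1 month at 0.75% → €2,682,000 × 0.75% × 1/12 = €1,676.2500
Total = €15,309.7500

€15,309.75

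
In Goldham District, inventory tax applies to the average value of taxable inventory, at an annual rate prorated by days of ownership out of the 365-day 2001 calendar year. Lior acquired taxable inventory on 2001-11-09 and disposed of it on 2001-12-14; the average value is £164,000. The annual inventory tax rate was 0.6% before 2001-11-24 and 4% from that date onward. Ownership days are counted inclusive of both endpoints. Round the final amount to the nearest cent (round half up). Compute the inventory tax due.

£417.86

2001-11-09 to 2001-11-23: 15 days at 0.6% → £164,000 × 0.6% × 15/365 = £40.4384
2001-11-24 to 2001-12-14: 21 days at 4% → £164,000 × 4% × 21/365 = £377.4247
Total = £417.8630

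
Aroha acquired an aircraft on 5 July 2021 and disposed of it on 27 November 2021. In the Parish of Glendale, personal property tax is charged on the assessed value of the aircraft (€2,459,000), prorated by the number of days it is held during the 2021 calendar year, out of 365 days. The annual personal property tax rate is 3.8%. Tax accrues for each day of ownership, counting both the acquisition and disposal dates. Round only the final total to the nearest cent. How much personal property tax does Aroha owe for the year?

Days held (5 July – 27 November 2021): 146 out of 365
Tax = €2,459,000 × 3.8% × 146/365 = €37,376.8000

€37,376.80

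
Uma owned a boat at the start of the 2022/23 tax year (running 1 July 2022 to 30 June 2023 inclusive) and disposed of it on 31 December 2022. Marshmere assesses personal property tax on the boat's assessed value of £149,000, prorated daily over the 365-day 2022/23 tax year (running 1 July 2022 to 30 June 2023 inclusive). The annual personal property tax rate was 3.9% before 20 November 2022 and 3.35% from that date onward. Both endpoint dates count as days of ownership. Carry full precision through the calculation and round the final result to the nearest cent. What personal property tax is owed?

1 July – 19 November 2022: 142 days at 3.9% → £149,000 × 3.9% × 142/365 = £2,260.7178
20 November – 31 December 2022: 42 days at 3.35% → £149,000 × 3.35% × 42/365 = £574.3644
Total = £2,835.0822

£2,835.08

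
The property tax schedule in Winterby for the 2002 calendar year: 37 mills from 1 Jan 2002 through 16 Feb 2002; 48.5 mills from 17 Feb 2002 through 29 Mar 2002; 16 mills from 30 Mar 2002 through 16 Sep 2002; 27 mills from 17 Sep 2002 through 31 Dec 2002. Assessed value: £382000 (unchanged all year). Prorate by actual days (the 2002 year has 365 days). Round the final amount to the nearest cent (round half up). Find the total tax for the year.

1 Jan – 16 Feb 2002: 47 days at 37 mills → £382000 × 3.7% × 47/365 = £1819.9945
17 Feb – 29 Mar 2002: 41 days at 48.5 mills → £382000 × 4.85% × 41/365 = £2081.1151
30 Mar – 16 Sep 2002: 171 days at 16 mills → £382000 × 1.6% × 171/365 = £2863.4301
17 Sep – 31 Dec 2002: 106 days at 27 mills → £382000 × 2.7% × 106/365 = £2995.2986
Total = £9759.8384

£9759.84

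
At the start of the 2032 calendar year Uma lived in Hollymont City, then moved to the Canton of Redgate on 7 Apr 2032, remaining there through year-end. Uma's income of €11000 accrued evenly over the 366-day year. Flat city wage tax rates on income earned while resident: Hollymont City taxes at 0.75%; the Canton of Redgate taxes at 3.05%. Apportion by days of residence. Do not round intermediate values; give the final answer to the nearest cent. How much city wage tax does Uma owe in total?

Hollymont City, 1 Jan – 6 Apr 2032: 97 days → €11000 × 0.75% × 97/366 = €21.8648
The Canton of Redgate, 7 Apr – 31 Dec 2032: 269 days → €11000 × 3.05% × 269/366 = €246.5833
Total = €268.4481

€268.45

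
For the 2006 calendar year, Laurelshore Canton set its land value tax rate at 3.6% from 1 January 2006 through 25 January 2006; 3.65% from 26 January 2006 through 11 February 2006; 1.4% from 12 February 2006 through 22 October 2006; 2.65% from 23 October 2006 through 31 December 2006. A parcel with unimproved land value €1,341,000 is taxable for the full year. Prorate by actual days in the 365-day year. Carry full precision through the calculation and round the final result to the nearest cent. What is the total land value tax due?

€25,414.71

1 January – 25 January 2006: 25 days at 3.6% → €1,341,000 × 3.6% × 25/365 = €3,306.5753
26 January – 11 February 2006: 17 days at 3.65% → €1,341,000 × 3.65% × 17/365 = €2,279.7000
12 February – 22 October 2006: 253 days at 1.4% → €1,341,000 × 1.4% × 253/365 = €13,013.2110
23 October – 31 December 2006: 70 days at 2.65% → €1,341,000 × 2.65% × 70/365 = €6,815.2192
Total = €25,414.7055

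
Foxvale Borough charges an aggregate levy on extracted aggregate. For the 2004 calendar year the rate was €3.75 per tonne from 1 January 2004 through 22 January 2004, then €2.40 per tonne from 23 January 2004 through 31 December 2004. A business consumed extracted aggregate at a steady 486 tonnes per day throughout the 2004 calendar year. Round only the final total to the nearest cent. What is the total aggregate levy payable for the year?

€441336.60

1 January – 22 January 2004: 22 days × 486 tonnes/day = 10,692 tonnes at €3.75/tonne → €40095.00
23 January – 31 December 2004: 344 days × 486 tonnes/day = 167,184 tonnes at €2.40/tonne → €401241.60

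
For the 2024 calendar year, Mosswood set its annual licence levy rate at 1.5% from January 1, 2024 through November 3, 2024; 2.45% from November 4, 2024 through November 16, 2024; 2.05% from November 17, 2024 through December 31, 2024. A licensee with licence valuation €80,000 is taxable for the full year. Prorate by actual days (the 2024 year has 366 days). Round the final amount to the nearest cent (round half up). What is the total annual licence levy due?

January 1 – November 3, 2024: 308 days at 1.5% → €80,000 × 1.5% × 308/366 = €1,009.8361
November 4 – November 16, 2024: 13 days at 2.45% → €80,000 × 2.45% × 13/366 = €69.6175
November 17 – December 31, 2024: 45 days at 2.05% → €80,000 × 2.05% × 45/366 = €201.6393
Total = €1,281.0929

€1,281.09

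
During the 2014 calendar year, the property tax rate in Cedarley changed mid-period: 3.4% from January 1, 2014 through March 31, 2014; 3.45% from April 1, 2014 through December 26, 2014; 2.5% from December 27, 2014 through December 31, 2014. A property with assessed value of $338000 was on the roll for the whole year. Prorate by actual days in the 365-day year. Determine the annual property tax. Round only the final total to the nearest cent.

January 1 – March 31, 2014: 90 days at 3.4% → $338000 × 3.4% × 90/365 = $2833.6438
April 1 – December 26, 2014: 270 days at 3.45% → $338000 × 3.45% × 270/365 = $8625.9452
December 27 – December 31, 2014: 5 days at 2.5% → $338000 × 2.5% × 5/365 = $115.7534
Total = $11575.3425

$11575.34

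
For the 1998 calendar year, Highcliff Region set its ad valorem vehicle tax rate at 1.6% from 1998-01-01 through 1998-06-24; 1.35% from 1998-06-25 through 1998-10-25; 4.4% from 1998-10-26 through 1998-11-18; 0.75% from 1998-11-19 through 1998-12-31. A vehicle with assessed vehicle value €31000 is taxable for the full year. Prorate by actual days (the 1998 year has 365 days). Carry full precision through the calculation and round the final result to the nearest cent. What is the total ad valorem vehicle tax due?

€495.92

1998-01-01 to 1998-06-24: 175 days at 1.6% → €31000 × 1.6% × 175/365 = €237.8082
1998-06-25 to 1998-10-25: 123 days at 1.35% → €31000 × 1.35% × 123/365 = €141.0288
1998-10-26 to 1998-11-18: 24 days at 4.4% → €31000 × 4.4% × 24/365 = €89.6877
1998-11-19 to 1998-12-31: 43 days at 0.75% → €31000 × 0.75% × 43/365 = €27.3904
Total = €495.9151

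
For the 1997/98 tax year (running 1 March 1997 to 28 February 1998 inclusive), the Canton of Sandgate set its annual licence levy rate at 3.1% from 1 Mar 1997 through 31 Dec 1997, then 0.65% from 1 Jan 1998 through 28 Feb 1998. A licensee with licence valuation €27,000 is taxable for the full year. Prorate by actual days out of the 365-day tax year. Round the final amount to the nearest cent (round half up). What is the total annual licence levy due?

€730.07

1 Mar – 31 Dec 1997: 306 days at 3.1% → €27,000 × 3.1% × 306/365 = €701.7041
1 Jan – 28 Feb 1998: 59 days at 0.65% → €27,000 × 0.65% × 59/365 = €28.3685
Total = €730.0726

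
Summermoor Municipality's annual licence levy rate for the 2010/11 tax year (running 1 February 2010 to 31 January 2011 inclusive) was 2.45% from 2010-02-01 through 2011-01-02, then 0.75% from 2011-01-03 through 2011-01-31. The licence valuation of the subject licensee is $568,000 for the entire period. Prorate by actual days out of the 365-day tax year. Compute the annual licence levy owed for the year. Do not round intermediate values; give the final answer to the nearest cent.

$13,148.81

2010-02-01 to 2011-01-02: 336 days at 2.45% → $568,000 × 2.45% × 336/365 = $12,810.3452
2011-01-03 to 2011-01-31: 29 days at 0.75% → $568,000 × 0.75% × 29/365 = $338.4658
Total = $13,148.8110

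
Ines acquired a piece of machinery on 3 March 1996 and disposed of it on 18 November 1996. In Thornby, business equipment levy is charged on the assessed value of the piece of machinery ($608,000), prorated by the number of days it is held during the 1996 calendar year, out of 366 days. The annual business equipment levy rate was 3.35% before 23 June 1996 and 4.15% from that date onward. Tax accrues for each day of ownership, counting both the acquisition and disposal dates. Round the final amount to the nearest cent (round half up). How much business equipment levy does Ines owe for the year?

$16,504.87

3 March – 22 June 1996: 112 days at 3.35% → $608,000 × 3.35% × 112/366 = $6,232.8306
23 June – 18 November 1996: 149 days at 4.15% → $608,000 × 4.15% × 149/366 = $10,272.0437
Total = $16,504.8743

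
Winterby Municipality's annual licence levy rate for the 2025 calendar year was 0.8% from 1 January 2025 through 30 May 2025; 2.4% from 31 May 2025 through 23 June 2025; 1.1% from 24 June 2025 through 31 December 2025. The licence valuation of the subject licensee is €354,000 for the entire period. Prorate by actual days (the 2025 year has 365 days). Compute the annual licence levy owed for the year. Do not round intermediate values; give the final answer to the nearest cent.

€3,760.16

1 January – 30 May 2025: 150 days at 0.8% → €354,000 × 0.8% × 150/365 = €1,163.8356
31 May – 23 June 2025: 24 days at 2.4% → €354,000 × 2.4% × 24/365 = €558.6411
24 June – 31 December 2025: 191 days at 1.1% → €354,000 × 1.1% × 191/365 = €2,037.6822
Total = €3,760.1589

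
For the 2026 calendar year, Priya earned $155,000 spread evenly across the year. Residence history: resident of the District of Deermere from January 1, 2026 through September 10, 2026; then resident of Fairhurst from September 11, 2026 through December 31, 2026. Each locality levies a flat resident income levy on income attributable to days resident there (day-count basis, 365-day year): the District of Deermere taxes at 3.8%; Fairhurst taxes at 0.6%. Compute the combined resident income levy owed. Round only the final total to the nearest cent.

$4,368.03

The District of Deermere, January 1 – September 10, 2026: 253 days → $155,000 × 3.8% × 253/365 = $4,082.6575
Fairhurst, September 11 – December 31, 2026: 112 days → $155,000 × 0.6% × 112/365 = $285.3699
Total = $4,368.0274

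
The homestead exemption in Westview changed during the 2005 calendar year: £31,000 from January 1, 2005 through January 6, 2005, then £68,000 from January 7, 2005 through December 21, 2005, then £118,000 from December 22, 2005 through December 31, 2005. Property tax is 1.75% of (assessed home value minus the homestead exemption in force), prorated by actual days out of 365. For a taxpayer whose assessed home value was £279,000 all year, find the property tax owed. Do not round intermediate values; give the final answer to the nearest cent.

£3,679.17

January 1 – January 6, 2005: 6 days, exemption £31,000 → (£279,000 − £31,000) × 1.75% × 6/365 = £71.3425
January 7 – December 21, 2005: 349 days, exemption £68,000 → (£279,000 − £68,000) × 1.75% × 349/365 = £3,530.6370
December 22 – December 31, 2005: 10 days, exemption £118,000 → (£279,000 − £118,000) × 1.75% × 10/365 = £77.1918
Total = £3,679.1712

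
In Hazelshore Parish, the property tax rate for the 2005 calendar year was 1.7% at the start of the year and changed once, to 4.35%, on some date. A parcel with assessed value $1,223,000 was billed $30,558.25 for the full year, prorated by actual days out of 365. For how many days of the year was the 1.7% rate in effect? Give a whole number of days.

255 days

Let d = days at the first rate; then 365 − d days at the second rate.
$1,223,000 × [1.7%·d + 4.35%·(365−d)] / 365 = $30,558.25
Solving gives d = 255, so the new rate took effect on 13 September 2005.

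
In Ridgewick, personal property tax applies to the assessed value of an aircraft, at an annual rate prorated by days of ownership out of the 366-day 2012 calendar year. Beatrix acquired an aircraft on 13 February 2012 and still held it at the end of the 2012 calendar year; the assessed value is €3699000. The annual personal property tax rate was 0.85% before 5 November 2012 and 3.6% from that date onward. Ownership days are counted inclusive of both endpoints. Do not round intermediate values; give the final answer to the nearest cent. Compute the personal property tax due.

€43589.58

13 February – 4 November 2012: 266 days at 0.85% → €3699000 × 0.85% × 266/366 = €22850.9262
5 November – 31 December 2012: 57 days at 3.6% → €3699000 × 3.6% × 57/366 = €20738.6557
Total = €43589.5820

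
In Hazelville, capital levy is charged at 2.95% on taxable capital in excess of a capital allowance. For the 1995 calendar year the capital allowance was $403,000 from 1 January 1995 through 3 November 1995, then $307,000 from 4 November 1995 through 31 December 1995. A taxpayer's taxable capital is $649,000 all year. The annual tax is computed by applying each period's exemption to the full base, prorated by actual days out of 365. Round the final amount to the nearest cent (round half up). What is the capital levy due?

$7,707.02

1 January – 3 November 1995: 307 days, exemption $403,000 → ($649,000 − $403,000) × 2.95% × 307/365 = $6,103.8329
4 November – 31 December 1995: 58 days, exemption $307,000 → ($649,000 − $307,000) × 2.95% × 58/365 = $1,603.1836
Total = $7,707.0164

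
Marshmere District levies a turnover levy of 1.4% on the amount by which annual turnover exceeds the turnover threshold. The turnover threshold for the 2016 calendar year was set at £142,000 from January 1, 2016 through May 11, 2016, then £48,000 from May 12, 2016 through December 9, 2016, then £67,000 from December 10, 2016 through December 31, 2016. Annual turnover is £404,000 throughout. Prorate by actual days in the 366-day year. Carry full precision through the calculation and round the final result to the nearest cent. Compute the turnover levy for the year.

January 1 – May 11, 2016: 132 days, exemption £142,000 → (£404,000 − £142,000) × 1.4% × 132/366 = £1,322.8852
May 12 – December 9, 2016: 212 days, exemption £48,000 → (£404,000 − £48,000) × 1.4% × 212/366 = £2,886.9071
December 10 – December 31, 2016: 22 days, exemption £67,000 → (£404,000 − £67,000) × 1.4% × 22/366 = £283.5956
Total = £4,493.3880

£4,493.39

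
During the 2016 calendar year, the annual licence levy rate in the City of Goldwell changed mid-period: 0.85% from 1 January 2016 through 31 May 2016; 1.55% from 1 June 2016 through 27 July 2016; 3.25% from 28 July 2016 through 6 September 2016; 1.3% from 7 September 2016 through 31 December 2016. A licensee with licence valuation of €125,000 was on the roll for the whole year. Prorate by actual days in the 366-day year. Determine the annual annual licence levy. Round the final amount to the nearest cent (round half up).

1 January – 31 May 2016: 152 days at 0.85% → €125,000 × 0.85% × 152/366 = €441.2568
1 June – 27 July 2016: 57 days at 1.55% → €125,000 × 1.55% × 57/366 = €301.7418
28 July – 6 September 2016: 41 days at 3.25% → €125,000 × 3.25% × 41/366 = €455.0888
7 September – 31 December 2016: 116 days at 1.3% → €125,000 × 1.3% × 116/366 = €515.0273
Total = €1,713.1148

€1,713.11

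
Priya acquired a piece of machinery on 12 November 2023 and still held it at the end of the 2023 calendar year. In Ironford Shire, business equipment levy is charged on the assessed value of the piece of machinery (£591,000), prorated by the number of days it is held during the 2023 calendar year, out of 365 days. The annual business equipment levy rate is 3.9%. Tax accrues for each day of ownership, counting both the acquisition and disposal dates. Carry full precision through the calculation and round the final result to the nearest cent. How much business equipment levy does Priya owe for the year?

Days held (12 November – 31 December 2023): 50 out of 365
Tax = £591,000 × 3.9% × 50/365 = £3,157.3973

£3,157.40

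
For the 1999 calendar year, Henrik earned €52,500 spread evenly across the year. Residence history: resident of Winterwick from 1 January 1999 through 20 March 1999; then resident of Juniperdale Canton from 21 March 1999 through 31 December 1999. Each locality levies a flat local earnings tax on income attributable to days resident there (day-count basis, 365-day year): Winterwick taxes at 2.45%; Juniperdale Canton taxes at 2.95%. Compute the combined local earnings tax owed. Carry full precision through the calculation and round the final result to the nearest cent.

€1,491.93

Winterwick, 1 January – 20 March 1999: 79 days → €52,500 × 2.45% × 79/365 = €278.3938
Juniperdale Canton, 21 March – 31 December 1999: 286 days → €52,500 × 2.95% × 286/365 = €1,213.5411
Total = €1,491.9349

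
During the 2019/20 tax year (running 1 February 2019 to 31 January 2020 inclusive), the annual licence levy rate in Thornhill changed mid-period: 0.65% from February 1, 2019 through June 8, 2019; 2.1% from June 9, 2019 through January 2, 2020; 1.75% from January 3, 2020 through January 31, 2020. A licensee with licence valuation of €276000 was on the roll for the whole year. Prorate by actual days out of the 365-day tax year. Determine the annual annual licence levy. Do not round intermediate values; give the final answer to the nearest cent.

€4315.81

February 1 – June 8, 2019: 128 days at 0.65% → €276000 × 0.65% × 128/365 = €629.1288
June 9, 2019 – January 2, 2020: 208 days at 2.1% → €276000 × 2.1% × 208/365 = €3302.9260
January 3 – January 31, 2020: 29 days at 1.75% → €276000 × 1.75% × 29/365 = €383.7534
Total = €4315.8082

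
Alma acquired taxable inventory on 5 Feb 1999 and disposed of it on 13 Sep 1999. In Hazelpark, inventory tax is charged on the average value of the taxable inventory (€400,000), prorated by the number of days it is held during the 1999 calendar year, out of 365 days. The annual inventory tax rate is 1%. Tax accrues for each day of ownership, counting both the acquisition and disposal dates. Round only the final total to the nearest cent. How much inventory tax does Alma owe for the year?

€2,421.92

Days held (5 Feb – 13 Sep 1999): 221 out of 365
Tax = €400,000 × 1% × 221/365 = €2,421.9178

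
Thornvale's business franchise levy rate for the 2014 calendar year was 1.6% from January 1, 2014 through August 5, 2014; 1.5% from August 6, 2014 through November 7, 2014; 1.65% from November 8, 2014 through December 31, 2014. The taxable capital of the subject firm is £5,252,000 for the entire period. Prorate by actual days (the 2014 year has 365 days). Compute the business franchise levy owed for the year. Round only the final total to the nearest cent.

£83,067.93

January 1 – August 5, 2014: 217 days at 1.6% → £5,252,000 × 1.6% × 217/365 = £49,958.7507
August 6 – November 7, 2014: 94 days at 1.5% → £5,252,000 × 1.5% × 94/365 = £20,288.5479
November 8 – December 31, 2014: 54 days at 1.65% → £5,252,000 × 1.65% × 54/365 = £12,820.6356
Total = £83,067.9342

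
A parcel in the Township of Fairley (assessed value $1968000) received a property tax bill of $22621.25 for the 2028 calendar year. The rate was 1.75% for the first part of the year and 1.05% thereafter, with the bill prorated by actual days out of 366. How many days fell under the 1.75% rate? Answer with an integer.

Let d = days at the first rate; then 366 − d days at the second rate.
$1968000 × [1.75%·d + 1.05%·(366−d)] / 366 = $22621.25
Solving gives d = 52, so the new rate took effect on February 22, 2028.

52 days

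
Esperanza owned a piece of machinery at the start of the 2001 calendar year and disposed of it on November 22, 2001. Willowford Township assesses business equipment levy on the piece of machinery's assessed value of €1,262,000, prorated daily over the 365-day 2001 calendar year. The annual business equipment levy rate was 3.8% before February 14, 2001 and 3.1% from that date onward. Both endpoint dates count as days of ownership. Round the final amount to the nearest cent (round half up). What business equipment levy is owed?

€36,006.76

January 1 – February 13, 2001: 44 days at 3.8% → €1,262,000 × 3.8% × 44/365 = €5,780.9973
February 14 – November 22, 2001: 282 days at 3.1% → €1,262,000 × 3.1% × 282/365 = €30,225.7644
Total = €36,006.7616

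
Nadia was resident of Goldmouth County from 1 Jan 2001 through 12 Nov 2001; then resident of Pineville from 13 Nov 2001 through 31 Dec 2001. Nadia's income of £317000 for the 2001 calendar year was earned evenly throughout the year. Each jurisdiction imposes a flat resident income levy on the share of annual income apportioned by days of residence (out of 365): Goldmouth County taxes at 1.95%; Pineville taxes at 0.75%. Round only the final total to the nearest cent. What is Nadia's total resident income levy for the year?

Goldmouth County, 1 Jan – 12 Nov 2001: 316 days → £317000 × 1.95% × 316/365 = £5351.6548
Pineville, 13 Nov – 31 Dec 2001: 49 days → £317000 × 0.75% × 49/365 = £319.1712
Total = £5670.8260

£5670.83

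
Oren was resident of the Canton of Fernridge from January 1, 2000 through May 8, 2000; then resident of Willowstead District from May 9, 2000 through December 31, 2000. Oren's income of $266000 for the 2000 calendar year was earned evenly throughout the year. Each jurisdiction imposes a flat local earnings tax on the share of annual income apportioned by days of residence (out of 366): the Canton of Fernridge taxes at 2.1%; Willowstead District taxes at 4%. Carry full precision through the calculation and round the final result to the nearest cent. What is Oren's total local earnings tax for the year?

The Canton of Fernridge, January 1 – May 8, 2000: 129 days → $266000 × 2.1% × 129/366 = $1968.8361
Willowstead District, May 9 – December 31, 2000: 237 days → $266000 × 4% × 237/366 = $6889.8361
Total = $8858.6721

$8858.67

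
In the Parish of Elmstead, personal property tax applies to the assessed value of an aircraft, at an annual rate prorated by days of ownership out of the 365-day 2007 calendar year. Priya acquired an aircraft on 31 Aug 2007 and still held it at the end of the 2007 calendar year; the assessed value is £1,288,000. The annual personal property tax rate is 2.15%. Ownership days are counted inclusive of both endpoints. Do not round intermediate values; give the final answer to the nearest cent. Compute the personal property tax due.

£9,331.82

Days held (31 Aug – 31 Dec 2007): 123 out of 365
Tax = £1,288,000 × 2.15% × 123/365 = £9,331.8247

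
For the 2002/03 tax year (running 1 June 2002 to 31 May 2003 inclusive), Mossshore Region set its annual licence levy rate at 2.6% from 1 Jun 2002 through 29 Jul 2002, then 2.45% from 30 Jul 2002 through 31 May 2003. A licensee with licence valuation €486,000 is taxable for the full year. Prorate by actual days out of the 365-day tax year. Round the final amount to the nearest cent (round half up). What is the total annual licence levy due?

1 Jun – 29 Jul 2002: 59 days at 2.6% → €486,000 × 2.6% × 59/365 = €2,042.5315
30 Jul 2002 – 31 May 2003: 306 days at 2.45% → €486,000 × 2.45% × 306/365 = €9,982.3068
Total = €12,024.8384

€12,024.84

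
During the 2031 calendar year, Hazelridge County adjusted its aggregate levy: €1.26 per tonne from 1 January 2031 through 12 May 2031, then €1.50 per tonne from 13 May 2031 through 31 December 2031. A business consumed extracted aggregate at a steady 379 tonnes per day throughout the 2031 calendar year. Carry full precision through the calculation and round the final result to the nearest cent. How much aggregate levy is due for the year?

1 January – 12 May 2031: 132 days × 379 tonnes/day = 50,028 tonnes at €1.26/tonne → €63,035.28
13 May – 31 December 2031: 233 days × 379 tonnes/day = 88,307 tonnes at €1.50/tonne → €132,460.50

€195,495.78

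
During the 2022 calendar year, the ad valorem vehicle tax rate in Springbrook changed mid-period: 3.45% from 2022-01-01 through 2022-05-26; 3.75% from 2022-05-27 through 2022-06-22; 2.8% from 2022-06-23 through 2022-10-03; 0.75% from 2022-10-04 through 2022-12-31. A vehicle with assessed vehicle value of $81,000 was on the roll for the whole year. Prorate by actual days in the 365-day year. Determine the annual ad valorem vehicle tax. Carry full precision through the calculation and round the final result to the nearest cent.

2022-01-01 to 2022-05-26: 146 days at 3.45% → $81,000 × 3.45% × 146/365 = $1,117.8000
2022-05-27 to 2022-06-22: 27 days at 3.75% → $81,000 × 3.75% × 27/365 = $224.6918
2022-06-23 to 2022-10-03: 103 days at 2.8% → $81,000 × 2.8% × 103/365 = $640.0110
2022-10-04 to 2022-12-31: 89 days at 0.75% → $81,000 × 0.75% × 89/365 = $148.1301
Total = $2,130.6329

$2,130.63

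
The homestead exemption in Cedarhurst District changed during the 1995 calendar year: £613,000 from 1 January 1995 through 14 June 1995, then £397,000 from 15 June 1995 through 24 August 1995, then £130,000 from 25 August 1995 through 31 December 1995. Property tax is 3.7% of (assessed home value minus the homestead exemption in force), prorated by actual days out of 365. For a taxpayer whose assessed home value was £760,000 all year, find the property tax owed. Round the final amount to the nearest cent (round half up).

£13,309.66

1 January – 14 June 1995: 165 days, exemption £613,000 → (£760,000 − £613,000) × 3.7% × 165/365 = £2,458.7260
15 June – 24 August 1995: 71 days, exemption £397,000 → (£760,000 − £397,000) × 3.7% × 71/365 = £2,612.6055
25 August – 31 December 1995: 129 days, exemption £130,000 → (£760,000 − £130,000) × 3.7% × 129/365 = £8,238.3288
Total = £13,309.6603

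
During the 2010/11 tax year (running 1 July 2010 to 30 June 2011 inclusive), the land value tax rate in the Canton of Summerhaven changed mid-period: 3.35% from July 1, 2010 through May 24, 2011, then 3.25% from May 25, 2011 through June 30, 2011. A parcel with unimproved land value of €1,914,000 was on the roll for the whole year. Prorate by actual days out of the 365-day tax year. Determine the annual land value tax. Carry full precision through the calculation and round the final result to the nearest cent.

€63,924.98

July 1, 2010 – May 24, 2011: 328 days at 3.35% → €1,914,000 × 3.35% × 328/365 = €57,619.2658
May 25 – June 30, 2011: 37 days at 3.25% → €1,914,000 × 3.25% × 37/365 = €6,305.7123
Total = €63,924.9781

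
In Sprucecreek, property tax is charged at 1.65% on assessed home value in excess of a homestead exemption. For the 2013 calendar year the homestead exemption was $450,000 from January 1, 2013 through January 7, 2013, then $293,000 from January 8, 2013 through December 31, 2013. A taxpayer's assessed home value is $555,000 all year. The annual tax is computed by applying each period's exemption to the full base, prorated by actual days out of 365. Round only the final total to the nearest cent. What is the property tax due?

$4,273.32

January 1 – January 7, 2013: 7 days, exemption $450,000 → ($555,000 − $450,000) × 1.65% × 7/365 = $33.2260
January 8 – December 31, 2013: 358 days, exemption $293,000 → ($555,000 − $293,000) × 1.65% × 358/365 = $4,240.0932
Total = $4,273.3192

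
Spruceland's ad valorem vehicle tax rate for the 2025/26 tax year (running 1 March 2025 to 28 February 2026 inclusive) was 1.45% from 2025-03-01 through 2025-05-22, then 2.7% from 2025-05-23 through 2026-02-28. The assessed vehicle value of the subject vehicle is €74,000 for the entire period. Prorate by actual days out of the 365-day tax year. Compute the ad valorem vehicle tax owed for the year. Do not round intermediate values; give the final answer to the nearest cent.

2025-03-01 to 2025-05-22: 83 days at 1.45% → €74,000 × 1.45% × 83/365 = €243.9973
2025-05-23 to 2026-02-28: 282 days at 2.7% → €74,000 × 2.7% × 282/365 = €1,543.6603
Total = €1,787.6575

€1,787.66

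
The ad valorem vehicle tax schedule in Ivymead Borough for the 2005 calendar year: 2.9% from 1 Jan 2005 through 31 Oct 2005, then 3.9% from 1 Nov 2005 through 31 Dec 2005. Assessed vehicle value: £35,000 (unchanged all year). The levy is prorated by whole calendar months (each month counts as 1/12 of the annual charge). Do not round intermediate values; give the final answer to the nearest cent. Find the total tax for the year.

£1,073.33

1 Jan – 31 Oct 2005: 10 months at 2.9% → £35,000 × 2.9% × 10/12 = £845.8333
1 Nov – 31 Dec 2005: 2 months at 3.9% → £35,000 × 3.9% × 2/12 = £227.5000
Total = £1,073.3333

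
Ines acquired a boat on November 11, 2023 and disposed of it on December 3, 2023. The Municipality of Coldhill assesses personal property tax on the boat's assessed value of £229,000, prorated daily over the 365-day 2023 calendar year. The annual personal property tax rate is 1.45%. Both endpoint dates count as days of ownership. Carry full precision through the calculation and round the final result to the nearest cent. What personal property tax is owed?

£209.24

Days held (November 11 – December 3, 2023): 23 out of 365
Tax = £229,000 × 1.45% × 23/365 = £209.2370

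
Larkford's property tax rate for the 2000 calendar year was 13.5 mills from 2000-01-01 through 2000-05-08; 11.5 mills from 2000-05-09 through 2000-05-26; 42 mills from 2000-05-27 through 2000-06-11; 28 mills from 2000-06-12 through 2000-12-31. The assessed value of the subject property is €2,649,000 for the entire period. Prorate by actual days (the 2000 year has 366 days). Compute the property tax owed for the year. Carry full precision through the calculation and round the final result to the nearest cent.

2000-01-01 to 2000-05-08: 129 days at 13.5 mills → €2,649,000 × 1.35% × 129/366 = €12,604.4631
2000-05-09 to 2000-05-26: 18 days at 11.5 mills → €2,649,000 × 1.15% × 18/366 = €1,498.2049
2000-05-27 to 2000-06-11: 16 days at 42 mills → €2,649,000 × 4.2% × 16/366 = €4,863.7377
2000-06-12 to 2000-12-31: 203 days at 28 mills → €2,649,000 × 2.8% × 203/366 = €41,139.1148
Total = €60,105.5205

€60,105.52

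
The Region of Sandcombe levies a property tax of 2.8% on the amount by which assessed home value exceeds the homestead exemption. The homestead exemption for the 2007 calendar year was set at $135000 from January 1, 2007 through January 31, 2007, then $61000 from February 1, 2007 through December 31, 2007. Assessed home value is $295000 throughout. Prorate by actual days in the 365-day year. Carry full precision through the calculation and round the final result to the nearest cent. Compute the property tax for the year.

January 1 – January 31, 2007: 31 days, exemption $135000 → ($295000 − $135000) × 2.8% × 31/365 = $380.4932
February 1 – December 31, 2007: 334 days, exemption $61000 → ($295000 − $61000) × 2.8% × 334/365 = $5995.5288
Total = $6376.0219

$6376.02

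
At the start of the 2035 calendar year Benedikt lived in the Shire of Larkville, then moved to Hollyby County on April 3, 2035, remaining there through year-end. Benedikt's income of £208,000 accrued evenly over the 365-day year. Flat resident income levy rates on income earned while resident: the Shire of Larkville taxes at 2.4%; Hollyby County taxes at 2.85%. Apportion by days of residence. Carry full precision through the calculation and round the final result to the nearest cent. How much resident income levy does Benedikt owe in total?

£5,692.08

The Shire of Larkville, January 1 – April 2, 2035: 92 days → £208,000 × 2.4% × 92/365 = £1,258.2575
Hollyby County, April 3 – December 31, 2035: 273 days → £208,000 × 2.85% × 273/365 = £4,433.8192
Total = £5,692.0767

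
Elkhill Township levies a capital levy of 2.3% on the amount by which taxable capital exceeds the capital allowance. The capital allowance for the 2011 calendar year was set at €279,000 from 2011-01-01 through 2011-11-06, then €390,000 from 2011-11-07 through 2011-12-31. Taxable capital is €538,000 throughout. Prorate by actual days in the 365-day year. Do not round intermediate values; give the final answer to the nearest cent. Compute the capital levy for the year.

€5,572.30

2011-01-01 to 2011-11-06: 310 days, exemption €279,000 → (€538,000 − €279,000) × 2.3% × 310/365 = €5,059.3699
2011-11-07 to 2011-12-31: 55 days, exemption €390,000 → (€538,000 − €390,000) × 2.3% × 55/365 = €512.9315
Total = €5,572.3014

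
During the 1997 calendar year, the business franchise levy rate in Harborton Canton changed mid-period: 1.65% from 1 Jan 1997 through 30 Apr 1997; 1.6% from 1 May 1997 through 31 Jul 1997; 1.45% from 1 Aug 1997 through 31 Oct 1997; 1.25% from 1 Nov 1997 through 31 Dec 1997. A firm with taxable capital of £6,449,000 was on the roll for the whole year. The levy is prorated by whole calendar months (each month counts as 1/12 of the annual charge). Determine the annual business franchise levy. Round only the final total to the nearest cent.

1 Jan – 30 Apr 1997: 4 months at 1.65% → £6,449,000 × 1.65% × 4/12 = £35,469.5000
1 May – 31 Jul 1997: 3 months at 1.6% → £6,449,000 × 1.6% × 3/12 = £25,796.0000
1 Aug – 31 Oct 1997: 3 months at 1.45% → £6,449,000 × 1.45% × 3/12 = £23,377.6250
1 Nov – 31 Dec 1997: 2 months at 1.25% → £6,449,000 × 1.25% × 2/12 = £13,435.4167
Total = £98,078.5417

£98,078.54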